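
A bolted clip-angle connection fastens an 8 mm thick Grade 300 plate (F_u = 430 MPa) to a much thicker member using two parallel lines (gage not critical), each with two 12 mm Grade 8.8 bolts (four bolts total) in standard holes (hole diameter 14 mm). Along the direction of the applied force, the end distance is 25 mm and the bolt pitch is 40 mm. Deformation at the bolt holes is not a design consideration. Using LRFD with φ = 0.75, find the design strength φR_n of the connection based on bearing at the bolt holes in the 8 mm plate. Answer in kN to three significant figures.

325 kN

Per bolt r_n = 1.5 l_c t F_u ≤ 3.0 d t F_u; upper limit = 3.0 × 12 × 8 × 430 / 1000 = 123.8 kN.
Edge bolt: l_c = 25 − 14/2 = 18 mm → 1.5 × 18 × 8 × 430 / 1000 = 92.88 → r_n = 92.88 kN.
Interior bolts: l_c = 40 − 14 = 26 mm → 1.5 × 26 × 8 × 430 / 1000 = 134.2 → r_n = 123.8 kN.
R_n = 2 × 92.88 + 2 × 123.8 = 433.4 kN.
Design strength φR_n = 0.75 × 433.4 = 325 kN.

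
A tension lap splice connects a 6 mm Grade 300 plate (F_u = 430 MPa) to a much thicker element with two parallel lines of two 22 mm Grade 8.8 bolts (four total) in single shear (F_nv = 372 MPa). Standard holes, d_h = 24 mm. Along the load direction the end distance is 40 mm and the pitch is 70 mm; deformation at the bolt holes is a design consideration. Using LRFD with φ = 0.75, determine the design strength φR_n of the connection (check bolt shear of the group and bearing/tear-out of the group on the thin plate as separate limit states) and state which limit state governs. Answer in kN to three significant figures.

334 kN (bearing governs)

Bolt shear: A_b = π·22²/4 = 380.1 mm²; R_n = 372 × 380.1 × 4 × 1 / 1000 = 565.6 kN → 0.75 × 565.6 = 424 kN.
Bearing (1.2 l_c t F_u ≤ 2.4 d t F_u): upper limit = 2.4·22·6·430 / 1000 = 136.2 kN.
  Edge l_c = 40 − 24/2 = 28 → r_n = 86.69 kN; interior l_c = 70 − 24 = 46 → r_n = 136.2 kN.
  R_n,bearing = 2·86.69 + 2·136.2 = 445.8 kN → 0.75 × 445.8 = 334 kN.
Bearing governs: 334 kN.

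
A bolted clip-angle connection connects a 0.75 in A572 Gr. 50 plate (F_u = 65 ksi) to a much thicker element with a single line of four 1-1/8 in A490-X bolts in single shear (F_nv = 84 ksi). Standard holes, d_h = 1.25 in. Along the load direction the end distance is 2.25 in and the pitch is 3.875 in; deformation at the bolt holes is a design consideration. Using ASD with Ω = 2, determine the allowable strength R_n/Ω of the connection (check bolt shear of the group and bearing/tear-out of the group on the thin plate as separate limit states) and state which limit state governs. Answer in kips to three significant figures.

167 kips (bolt shear governs)

Bolt shear: A_b = π·1.125²/4 = 0.994 in²; R_n = 84 × 0.994 × 4 × 1 = 334 kips → 334 / 2 = 167 kips.
Bearing (1.2 l_c t F_u ≤ 2.4 d t F_u): upper limit = 2.4·1.125·0.75·65 = 131.6 kips.
  Edge l_c = 2.25 − 1.25/2 = 1.625 → r_n = 95.06 kips; interior l_c = 3.875 − 1.25 = 2.625 → r_n = 131.6 kips.
  R_n,bearing = 1·95.06 + 3·131.6 = 489.9 kips → 489.9 / 2 = 245 kips.
Bolt shear governs: 167 kips.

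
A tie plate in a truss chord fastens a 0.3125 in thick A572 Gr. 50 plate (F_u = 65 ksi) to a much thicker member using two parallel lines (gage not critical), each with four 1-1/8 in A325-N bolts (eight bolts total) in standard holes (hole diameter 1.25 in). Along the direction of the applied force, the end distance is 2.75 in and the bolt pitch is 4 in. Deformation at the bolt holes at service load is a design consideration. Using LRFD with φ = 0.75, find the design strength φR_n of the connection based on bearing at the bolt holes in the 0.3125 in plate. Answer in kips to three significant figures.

Per bolt r_n = 1.2 l_c t F_u ≤ 2.4 d t F_u; upper limit = 2.4 × 1.125 × 0.3125 × 65 = 54.84 kips.
Edge bolt: l_c = 2.75 − 1.25/2 = 2.125 in → 1.2 × 2.125 × 0.3125 × 65 = 51.8 → r_n = 51.8 kips.
Interior bolts: l_c = 4 − 1.25 = 2.75 in → 1.2 × 2.75 × 0.3125 × 65 = 67.03 → r_n = 54.84 kips.
R_n = 2 × 51.8 + 6 × 54.84 = 432.7 kips.
Design strength φR_n = 0.75 × 432.7 = 324 kips.

324 kips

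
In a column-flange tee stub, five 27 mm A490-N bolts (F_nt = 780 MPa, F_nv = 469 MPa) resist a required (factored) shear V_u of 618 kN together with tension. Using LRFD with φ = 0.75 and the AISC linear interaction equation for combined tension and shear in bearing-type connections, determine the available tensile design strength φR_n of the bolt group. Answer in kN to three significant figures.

1150 kN

A_b = π·27²/4 = 572.6 mm²; f_rv = 618 × 1000 / (5 × 572.6) = 215.9 MPa.
F'_nt = 1.3 F_nt − (F_nt / φF_nv) f_rv = 1.3·780 − (780/(0.75·469))·215.9 = 535.3 MPa, capped at F_nt → F'_nt = 535.3 MPa.
R_n = F'_nt · A_b · n = 535.3 × 572.6 × 5 / 1000 = 1532 kN.
Design strength φR_n = 0.75 × 1532 = 1150 kN.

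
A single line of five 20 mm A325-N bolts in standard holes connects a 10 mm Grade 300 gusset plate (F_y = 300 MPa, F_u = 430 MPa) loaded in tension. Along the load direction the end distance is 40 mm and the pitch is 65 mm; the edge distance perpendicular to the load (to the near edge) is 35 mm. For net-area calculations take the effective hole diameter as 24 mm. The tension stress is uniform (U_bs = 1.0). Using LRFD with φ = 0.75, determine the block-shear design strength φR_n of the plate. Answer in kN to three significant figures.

446 kN

Shear plane L_v = 40 + 4·65 = 300 mm; A_gv = 300 × 10 = 3000 mm².
A_nv = (300 − 4.5·24) × 10 = 1920 mm².
A_nt = (35 − 0.5·24) × 10 = 230 mm².
0.6 F_u A_nv = 495.4 kN; 0.6 F_y A_gv = 540 kN → shear rupture governs the shear term.
R_n = 495.4 + 1.0 × 430 × 230 / 1000 = 594.3 kN.
Design strength φR_n = 0.75 × 594.3 = 446 kN.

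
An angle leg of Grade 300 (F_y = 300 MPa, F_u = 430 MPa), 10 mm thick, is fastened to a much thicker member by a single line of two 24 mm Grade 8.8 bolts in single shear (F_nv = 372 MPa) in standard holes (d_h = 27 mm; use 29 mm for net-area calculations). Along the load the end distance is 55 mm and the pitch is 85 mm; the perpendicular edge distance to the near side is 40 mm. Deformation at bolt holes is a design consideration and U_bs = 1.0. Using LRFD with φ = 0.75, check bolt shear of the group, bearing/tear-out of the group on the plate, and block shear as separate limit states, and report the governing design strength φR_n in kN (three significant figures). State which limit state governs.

252 kN (bolt shear governs)

Bolt shear: A_b = π·24²/4 = 452.4 mm²; R_n = 372 × 452.4 × 2 × 1 / 1000 = 336.6 kN → 0.75 × 336.6 = 252 kN.
Bearing: edge l_c = 41.5, r_n = 214.1 kN; interior l_c = 58, r_n = 247.7 kN; R_n = 214.1 + 1·247.7 = 461.8 kN → 346 kN.
Block shear: A_gv = 1400, A_nv = 965, A_nt = 255 mm²; R_n = min(0.6F_uA_nv, 0.6F_yA_gv) + U_bs·F_u·A_nt = 358.6 kN → 269 kN.
Bolt shear governs: 252 kN.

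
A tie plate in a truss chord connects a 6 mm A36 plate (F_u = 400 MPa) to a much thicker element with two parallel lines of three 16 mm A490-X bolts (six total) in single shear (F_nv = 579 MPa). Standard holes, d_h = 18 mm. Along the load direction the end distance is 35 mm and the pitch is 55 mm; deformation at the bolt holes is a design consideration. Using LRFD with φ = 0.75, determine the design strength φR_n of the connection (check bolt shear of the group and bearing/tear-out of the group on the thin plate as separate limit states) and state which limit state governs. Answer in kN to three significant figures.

389 kN (bearing governs)

Bolt shear: A_b = π·16²/4 = 201.1 mm²; R_n = 579 × 201.1 × 6 × 1 / 1000 = 698.5 kN → 0.75 × 698.5 = 524 kN.
Bearing (1.2 l_c t F_u ≤ 2.4 d t F_u): upper limit = 2.4·16·6·400 / 1000 = 92.16 kN.
  Edge l_c = 35 − 18/2 = 26 → r_n = 74.88 kN; interior l_c = 55 − 18 = 37 → r_n = 92.16 kN.
  R_n,bearing = 2·74.88 + 4·92.16 = 518.4 kN → 0.75 × 518.4 = 389 kN.
Bearing governs: 389 kN.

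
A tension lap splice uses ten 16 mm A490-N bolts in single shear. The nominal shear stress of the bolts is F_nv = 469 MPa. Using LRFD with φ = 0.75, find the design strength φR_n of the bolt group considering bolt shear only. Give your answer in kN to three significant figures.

707 kN

A_b = π × 16² / 4 = 201.1 mm².
R_n = F_nv · A_b · n · n_s = 469 × 201.1 × 10 × 1 / 1000 = 943 kN.
Design strength φR_n = 0.75 × 943 = 707 kN.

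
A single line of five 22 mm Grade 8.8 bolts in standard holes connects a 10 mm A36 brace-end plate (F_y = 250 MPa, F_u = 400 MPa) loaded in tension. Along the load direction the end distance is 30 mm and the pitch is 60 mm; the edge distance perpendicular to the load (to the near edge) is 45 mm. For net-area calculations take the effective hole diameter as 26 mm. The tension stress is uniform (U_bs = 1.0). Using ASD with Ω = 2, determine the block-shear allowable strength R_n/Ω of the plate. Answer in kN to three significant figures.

248 kN

Shear plane L_v = 30 + 4·60 = 270 mm; A_gv = 270 × 10 = 2700 mm².
A_nv = (270 − 4.5·26) × 10 = 1530 mm².
A_nt = (45 − 0.5·26) × 10 = 320 mm².
0.6 F_u A_nv = 367.2 kN; 0.6 F_y A_gv = 405 kN → shear rupture governs the shear term.
R_n = 367.2 + 1.0 × 400 × 320 / 1000 = 495.2 kN.
Allowable strength R_n/Ω = 495.2 / 2 = 248 kN.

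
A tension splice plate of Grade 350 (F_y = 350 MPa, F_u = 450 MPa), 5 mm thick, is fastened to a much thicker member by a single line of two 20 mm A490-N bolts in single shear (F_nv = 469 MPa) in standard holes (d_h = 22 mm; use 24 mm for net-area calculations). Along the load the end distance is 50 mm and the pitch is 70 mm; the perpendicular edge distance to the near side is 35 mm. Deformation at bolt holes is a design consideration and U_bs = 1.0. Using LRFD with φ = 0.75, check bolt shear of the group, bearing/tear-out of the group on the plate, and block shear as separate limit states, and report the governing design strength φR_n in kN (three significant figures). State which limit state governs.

Bolt shear: A_b = π·20²/4 = 314.2 mm²; R_n = 469 × 314.2 × 2 × 1 / 1000 = 294.7 kN → 0.75 × 294.7 = 221 kN.
Bearing: edge l_c = 39, r_n = 105.3 kN; interior l_c = 48, r_n = 108 kN; R_n = 105.3 + 1·108 = 213.3 kN → 160 kN.
Block shear: A_gv = 600, A_nv = 420, A_nt = 115 mm²; R_n = min(0.6F_uA_nv, 0.6F_yA_gv) + U_bs·F_u·A_nt = 165.2 kN → 124 kN.
Block shear governs: 124 kN.

124 kN (block shear governs)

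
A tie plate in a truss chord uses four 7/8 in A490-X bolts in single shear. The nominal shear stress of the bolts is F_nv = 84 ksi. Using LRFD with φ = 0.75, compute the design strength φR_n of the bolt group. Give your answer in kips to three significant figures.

A_b = π × 0.875² / 4 = 0.6013 in².
R_n = F_nv · A_b · n · n_s = 84 × 0.6013 × 4 × 1 = 202 kips.
Design strength φR_n = 0.75 × 202 = 152 kips.

152 kips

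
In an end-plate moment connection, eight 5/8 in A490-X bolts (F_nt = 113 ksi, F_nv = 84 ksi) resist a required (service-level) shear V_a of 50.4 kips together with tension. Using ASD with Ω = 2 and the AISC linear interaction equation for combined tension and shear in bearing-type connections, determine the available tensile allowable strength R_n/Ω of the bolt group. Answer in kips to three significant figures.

A_b = π·0.625²/4 = 0.3068 in²; f_rv = 50.4 / (8 × 0.3068) = 20.53 ksi.
F'_nt = 1.3 F_nt − (Ω F_nt / F_nv) f_rv = 1.3·113 − (2·113/84)·20.53 = 91.65 ksi, capped at F_nt → F'_nt = 91.65 ksi.
R_n = F'_nt · A_b · n = 91.65 × 0.3068 × 8 = 224.9 kips.
Allowable strength R_n/Ω = 224.9 / 2 = 112 kips.

112 kips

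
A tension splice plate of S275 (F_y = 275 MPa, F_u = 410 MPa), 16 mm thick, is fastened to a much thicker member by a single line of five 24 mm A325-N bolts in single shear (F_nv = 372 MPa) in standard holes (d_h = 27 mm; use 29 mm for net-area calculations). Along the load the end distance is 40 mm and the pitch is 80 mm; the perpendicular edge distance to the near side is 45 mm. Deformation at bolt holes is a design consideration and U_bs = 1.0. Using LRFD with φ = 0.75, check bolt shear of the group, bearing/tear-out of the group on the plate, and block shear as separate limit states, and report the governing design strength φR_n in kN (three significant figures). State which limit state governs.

631 kN (bolt shear governs)

Bolt shear: A_b = π·24²/4 = 452.4 mm²; R_n = 372 × 452.4 × 5 × 1 / 1000 = 841.4 kN → 0.75 × 841.4 = 631 kN.
Bearing: edge l_c = 26.5, r_n = 208.6 kN; interior l_c = 53, r_n = 377.9 kN; R_n = 208.6 + 4·377.9 = 1720 kN → 1290 kN.
Block shear: A_gv = 5760, A_nv = 3672, A_nt = 488 mm²; R_n = min(0.6F_uA_nv, 0.6F_yA_gv) + U_bs·F_u·A_nt = 1103 kN → 828 kN.
Bolt shear governs: 631 kN.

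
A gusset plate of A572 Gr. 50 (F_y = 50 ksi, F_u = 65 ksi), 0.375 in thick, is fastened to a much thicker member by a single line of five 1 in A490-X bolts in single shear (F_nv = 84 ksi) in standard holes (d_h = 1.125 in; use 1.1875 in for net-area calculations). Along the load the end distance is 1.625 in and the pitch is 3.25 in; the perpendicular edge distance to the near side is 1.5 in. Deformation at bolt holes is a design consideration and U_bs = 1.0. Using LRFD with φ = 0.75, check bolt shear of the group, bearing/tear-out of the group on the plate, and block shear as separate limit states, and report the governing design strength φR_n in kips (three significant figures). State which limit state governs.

118 kips (block shear governs)

Bolt shear: A_b = π·1²/4 = 0.7854 in²; R_n = 84 × 0.7854 × 5 × 1 = 329.9 kips → 0.75 × 329.9 = 247 kips.
Bearing: edge l_c = 1.062, r_n = 31.08 kips; interior l_c = 2.125, r_n = 58.5 kips; R_n = 31.08 + 4·58.5 = 265.1 kips → 199 kips.
Block shear: A_gv = 5.484, A_nv = 3.48, A_nt = 0.3398 in²; R_n = min(0.6F_uA_nv, 0.6F_yA_gv) + U_bs·F_u·A_nt = 157.8 kips → 118 kips.
Block shear governs: 118 kips.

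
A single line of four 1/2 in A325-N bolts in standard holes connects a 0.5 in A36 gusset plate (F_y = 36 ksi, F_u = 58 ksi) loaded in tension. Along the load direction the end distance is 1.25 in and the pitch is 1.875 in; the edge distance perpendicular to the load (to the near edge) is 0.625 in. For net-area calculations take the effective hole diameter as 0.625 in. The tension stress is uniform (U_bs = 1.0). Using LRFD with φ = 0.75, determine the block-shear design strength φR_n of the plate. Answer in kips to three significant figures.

62.5 kips

Shear plane L_v = 1.25 + 3·1.875 = 6.875 in; A_gv = 6.875 × 0.5 = 3.438 in².
A_nv = (6.875 − 3.5·0.625) × 0.5 = 2.344 in².
A_nt = (0.625 − 0.5·0.625) × 0.5 = 0.1562 in².
0.6 F_u A_nv = 81.56 kips; 0.6 F_y A_gv = 74.25 kips → shear yielding governs the shear term.
R_n = 74.25 + 1.0 × 58 × 0.1562 = 83.31 kips.
Design strength φR_n = 0.75 × 83.31 = 62.5 kips.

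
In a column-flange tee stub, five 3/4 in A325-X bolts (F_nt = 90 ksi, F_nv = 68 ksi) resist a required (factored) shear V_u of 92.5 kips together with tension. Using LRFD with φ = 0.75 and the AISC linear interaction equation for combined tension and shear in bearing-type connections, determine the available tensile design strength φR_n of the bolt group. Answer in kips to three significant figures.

A_b = π·0.75²/4 = 0.4418 in²; f_rv = 92.5 / (5 × 0.4418) = 41.88 ksi.
F'_nt = 1.3 F_nt − (F_nt / φF_nv) f_rv = 1.3·90 − (90/(0.75·68))·41.88 = 43.1 ksi, capped at F_nt → F'_nt = 43.1 ksi.
R_n = F'_nt · A_b · n = 43.1 × 0.4418 × 5 = 95.21 kips.
Design strength φR_n = 0.75 × 95.21 = 71.4 kips.

71.4 kips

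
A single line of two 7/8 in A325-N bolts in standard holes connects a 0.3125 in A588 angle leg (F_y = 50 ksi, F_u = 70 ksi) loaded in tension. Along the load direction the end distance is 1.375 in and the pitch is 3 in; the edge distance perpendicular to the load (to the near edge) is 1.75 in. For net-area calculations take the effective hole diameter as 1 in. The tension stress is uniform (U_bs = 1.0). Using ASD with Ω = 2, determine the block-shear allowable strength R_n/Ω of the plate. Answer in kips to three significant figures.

32.5 kips

Shear plane L_v = 1.375 + 1·3 = 4.375 in; A_gv = 4.375 × 0.3125 = 1.367 in².
A_nv = (4.375 − 1.5·1) × 0.3125 = 0.8984 in².
A_nt = (1.75 − 0.5·1) × 0.3125 = 0.3906 in².
0.6 F_u A_nv = 37.73 kips; 0.6 F_y A_gv = 41.02 kips → shear rupture governs the shear term.
R_n = 37.73 + 1.0 × 70 × 0.3906 = 65.08 kips.
Allowable strength R_n/Ω = 65.08 / 2 = 32.5 kips.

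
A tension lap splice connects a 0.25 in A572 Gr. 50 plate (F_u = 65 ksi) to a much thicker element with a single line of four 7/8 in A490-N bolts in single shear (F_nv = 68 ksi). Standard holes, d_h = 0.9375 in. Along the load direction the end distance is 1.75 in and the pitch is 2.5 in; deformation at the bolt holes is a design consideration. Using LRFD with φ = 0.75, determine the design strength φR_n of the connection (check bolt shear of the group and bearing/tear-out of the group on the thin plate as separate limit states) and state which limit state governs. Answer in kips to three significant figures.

87.3 kips (bearing governs)

Bolt shear: A_b = π·0.875²/4 = 0.6013 in²; R_n = 68 × 0.6013 × 4 × 1 = 163.6 kips → 0.75 × 163.6 = 123 kips.
Bearing (1.2 l_c t F_u ≤ 2.4 d t F_u): upper limit = 2.4·0.875·0.25·65 = 34.12 kips.
  Edge l_c = 1.75 − 0.9375/2 = 1.281 → r_n = 24.98 kips; interior l_c = 2.5 − 0.9375 = 1.562 → r_n = 30.47 kips.
  R_n,bearing = 1·24.98 + 3·30.47 = 116.4 kips → 0.75 × 116.4 = 87.3 kips.
Bearing governs: 87.3 kips.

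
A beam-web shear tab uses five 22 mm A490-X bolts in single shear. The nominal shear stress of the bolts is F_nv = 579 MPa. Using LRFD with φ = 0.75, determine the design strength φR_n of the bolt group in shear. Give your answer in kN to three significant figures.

A_b = π × 22² / 4 = 380.1 mm².
R_n = F_nv · A_b · n · n_s = 579 × 380.1 × 5 × 1 / 1000 = 1100 kN.
Design strength φR_n = 0.75 × 1100 = 825 kN.

825 kN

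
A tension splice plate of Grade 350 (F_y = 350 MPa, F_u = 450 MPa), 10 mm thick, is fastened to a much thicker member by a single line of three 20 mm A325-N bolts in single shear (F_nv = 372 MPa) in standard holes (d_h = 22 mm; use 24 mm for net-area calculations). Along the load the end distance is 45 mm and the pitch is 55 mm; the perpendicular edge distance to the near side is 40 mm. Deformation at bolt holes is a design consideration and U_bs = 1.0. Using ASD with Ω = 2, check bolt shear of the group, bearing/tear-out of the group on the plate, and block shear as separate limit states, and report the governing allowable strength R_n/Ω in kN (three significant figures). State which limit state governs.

175 kN (bolt shear governs)

Bolt shear: A_b = π·20²/4 = 314.2 mm²; R_n = 372 × 314.2 × 3 × 1 / 1000 = 350.6 kN → 350.6 / 2 = 175 kN.
Bearing: edge l_c = 34, r_n = 183.6 kN; interior l_c = 33, r_n = 178.2 kN; R_n = 183.6 + 2·178.2 = 540 kN → 270 kN.
Block shear: A_gv = 1550, A_nv = 950, A_nt = 280 mm²; R_n = min(0.6F_uA_nv, 0.6F_yA_gv) + U_bs·F_u·A_nt = 382.5 kN → 191 kN.
Bolt shear governs: 175 kN.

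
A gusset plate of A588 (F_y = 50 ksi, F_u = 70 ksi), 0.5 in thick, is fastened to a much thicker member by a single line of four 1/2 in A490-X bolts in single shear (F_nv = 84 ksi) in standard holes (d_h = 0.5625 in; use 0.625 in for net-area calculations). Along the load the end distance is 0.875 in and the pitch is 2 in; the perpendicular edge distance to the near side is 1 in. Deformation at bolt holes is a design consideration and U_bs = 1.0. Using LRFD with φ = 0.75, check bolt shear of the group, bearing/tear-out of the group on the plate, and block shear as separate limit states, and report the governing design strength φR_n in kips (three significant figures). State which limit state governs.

Bolt shear: A_b = π·0.5²/4 = 0.1963 in²; R_n = 84 × 0.1963 × 4 × 1 = 65.97 kips → 0.75 × 65.97 = 49.5 kips.
Bearing: edge l_c = 0.5938, r_n = 24.94 kips; interior l_c = 1.438, r_n = 42 kips; R_n = 24.94 + 3·42 = 150.9 kips → 113 kips.
Block shear: A_gv = 3.438, A_nv = 2.344, A_nt = 0.3438 in²; R_n = min(0.6F_uA_nv, 0.6F_yA_gv) + U_bs·F_u·A_nt = 122.5 kips → 91.9 kips.
Bolt shear governs: 49.5 kips.

49.5 kips (bolt shear governs)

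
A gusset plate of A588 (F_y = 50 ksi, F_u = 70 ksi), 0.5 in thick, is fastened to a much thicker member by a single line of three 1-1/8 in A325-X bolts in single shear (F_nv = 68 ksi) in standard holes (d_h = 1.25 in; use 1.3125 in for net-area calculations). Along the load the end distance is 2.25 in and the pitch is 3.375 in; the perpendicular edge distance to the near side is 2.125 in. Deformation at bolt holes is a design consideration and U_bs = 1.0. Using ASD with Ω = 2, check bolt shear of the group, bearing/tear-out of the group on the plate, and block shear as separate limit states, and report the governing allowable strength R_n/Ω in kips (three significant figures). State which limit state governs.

85.8 kips (block shear governs)

Bolt shear: A_b = π·1.125²/4 = 0.994 in²; R_n = 68 × 0.994 × 3 × 1 = 202.8 kips → 202.8 / 2 = 101 kips.
Bearing: edge l_c = 1.625, r_n = 68.25 kips; interior l_c = 2.125, r_n = 89.25 kips; R_n = 68.25 + 2·89.25 = 246.8 kips → 123 kips.
Block shear: A_gv = 4.5, A_nv = 2.859, A_nt = 0.7344 in²; R_n = min(0.6F_uA_nv, 0.6F_yA_gv) + U_bs·F_u·A_nt = 171.5 kips → 85.8 kips.
Block shear governs: 85.8 kips.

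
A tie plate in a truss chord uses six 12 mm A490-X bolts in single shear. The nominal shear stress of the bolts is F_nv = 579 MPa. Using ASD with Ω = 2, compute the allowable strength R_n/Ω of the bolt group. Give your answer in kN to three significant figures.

196 kN

A_b = π × 12² / 4 = 113.1 mm².
R_n = F_nv · A_b · n · n_s = 579 × 113.1 × 6 × 1 / 1000 = 392.9 kN.
Allowable strength R_n/Ω = 392.9 / 2 = 196 kN.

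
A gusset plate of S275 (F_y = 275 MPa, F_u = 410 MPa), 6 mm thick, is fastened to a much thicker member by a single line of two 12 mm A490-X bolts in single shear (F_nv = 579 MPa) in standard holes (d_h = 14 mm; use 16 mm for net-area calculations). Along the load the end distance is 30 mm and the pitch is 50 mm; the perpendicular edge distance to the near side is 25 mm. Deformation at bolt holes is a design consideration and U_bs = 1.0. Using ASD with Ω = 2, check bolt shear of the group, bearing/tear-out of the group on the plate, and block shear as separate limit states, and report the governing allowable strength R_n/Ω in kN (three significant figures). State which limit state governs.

Bolt shear: A_b = π·12²/4 = 113.1 mm²; R_n = 579 × 113.1 × 2 × 1 / 1000 = 131 kN → 131 / 2 = 65.5 kN.
Bearing: edge l_c = 23, r_n = 67.9 kN; interior l_c = 36, r_n = 70.85 kN; R_n = 67.9 + 1·70.85 = 138.7 kN → 69.4 kN.
Block shear: A_gv = 480, A_nv = 336, A_nt = 102 mm²; R_n = min(0.6F_uA_nv, 0.6F_yA_gv) + U_bs·F_u·A_nt = 121 kN → 60.5 kN.
Block shear governs: 60.5 kN.

60.5 kN (block shear governs)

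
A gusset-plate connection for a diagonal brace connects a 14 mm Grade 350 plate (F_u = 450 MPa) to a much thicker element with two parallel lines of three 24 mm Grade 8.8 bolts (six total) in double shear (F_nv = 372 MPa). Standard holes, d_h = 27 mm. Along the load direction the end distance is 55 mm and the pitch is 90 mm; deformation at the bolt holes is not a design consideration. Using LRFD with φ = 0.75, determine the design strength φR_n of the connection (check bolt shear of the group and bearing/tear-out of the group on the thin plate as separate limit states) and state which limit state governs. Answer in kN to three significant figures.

Bolt shear: A_b = π·24²/4 = 452.4 mm²; R_n = 372 × 452.4 × 6 × 2 / 1000 = 2019 kN → 0.75 × 2019 = 1510 kN.
Bearing (1.5 l_c t F_u ≤ 3.0 d t F_u): upper limit = 3.0·24·14·450 / 1000 = 453.6 kN.
  Edge l_c = 55 − 27/2 = 41.5 → r_n = 392.2 kN; interior l_c = 90 − 27 = 63 → r_n = 453.6 kN.
  R_n,bearing = 2·392.2 + 4·453.6 = 2599 kN → 0.75 × 2599 = 1950 kN.
Bolt shear governs: 1510 kN.

1510 kN (bolt shear governs)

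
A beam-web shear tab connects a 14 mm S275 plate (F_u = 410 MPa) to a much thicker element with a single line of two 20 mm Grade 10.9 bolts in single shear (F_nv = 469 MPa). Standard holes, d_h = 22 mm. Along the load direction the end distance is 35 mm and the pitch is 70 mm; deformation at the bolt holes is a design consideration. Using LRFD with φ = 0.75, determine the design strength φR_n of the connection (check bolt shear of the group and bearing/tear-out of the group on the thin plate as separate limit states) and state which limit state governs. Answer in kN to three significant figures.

Bolt shear: A_b = π·20²/4 = 314.2 mm²; R_n = 469 × 314.2 × 2 × 1 / 1000 = 294.7 kN → 0.75 × 294.7 = 221 kN.
Bearing (1.2 l_c t F_u ≤ 2.4 d t F_u): upper limit = 2.4·20·14·410 / 1000 = 275.5 kN.
  Edge l_c = 35 − 22/2 = 24 → r_n = 165.3 kN; interior l_c = 70 − 22 = 48 → r_n = 275.5 kN.
  R_n,bearing = 1·165.3 + 1·275.5 = 440.8 kN → 0.75 × 440.8 = 331 kN.
Bolt shear governs: 221 kN.

221 kN (bolt shear governs)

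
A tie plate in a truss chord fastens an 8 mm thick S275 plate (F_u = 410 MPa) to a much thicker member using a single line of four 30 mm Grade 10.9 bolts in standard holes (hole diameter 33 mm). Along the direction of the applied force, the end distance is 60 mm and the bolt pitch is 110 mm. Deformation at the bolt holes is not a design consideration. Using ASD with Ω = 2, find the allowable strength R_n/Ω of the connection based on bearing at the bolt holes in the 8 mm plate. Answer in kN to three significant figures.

550 kN

Per bolt r_n = 1.5 l_c t F_u ≤ 3.0 d t F_u; upper limit = 3.0 × 30 × 8 × 410 / 1000 = 295.2 kN.
Edge bolt: l_c = 60 − 33/2 = 43.5 mm → 1.5 × 43.5 × 8 × 410 / 1000 = 214 → r_n = 214 kN.
Interior bolts: l_c = 110 − 33 = 77 mm → 1.5 × 77 × 8 × 410 / 1000 = 378.8 → r_n = 295.2 kN.
R_n = 1 × 214 + 3 × 295.2 = 1100 kN.
Allowable strength R_n/Ω = 1100 / 2 = 550 kN.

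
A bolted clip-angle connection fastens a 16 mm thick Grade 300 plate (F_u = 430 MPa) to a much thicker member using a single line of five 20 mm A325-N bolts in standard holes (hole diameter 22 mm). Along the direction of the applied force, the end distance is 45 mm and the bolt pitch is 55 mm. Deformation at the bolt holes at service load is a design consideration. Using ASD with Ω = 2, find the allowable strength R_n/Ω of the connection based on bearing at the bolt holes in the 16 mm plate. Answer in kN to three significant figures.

685 kN

Per bolt r_n = 1.2 l_c t F_u ≤ 2.4 d t F_u; upper limit = 2.4 × 20 × 16 × 430 / 1000 = 330.2 kN.
Edge bolt: l_c = 45 − 22/2 = 34 mm → 1.2 × 34 × 16 × 430 / 1000 = 280.7 → r_n = 280.7 kN.
Interior bolts: l_c = 55 − 22 = 33 mm → 1.2 × 33 × 16 × 430 / 1000 = 272.4 → r_n = 272.4 kN.
R_n = 1 × 280.7 + 4 × 272.4 = 1370 kN.
Allowable strength R_n/Ω = 1370 / 2 = 685 kN.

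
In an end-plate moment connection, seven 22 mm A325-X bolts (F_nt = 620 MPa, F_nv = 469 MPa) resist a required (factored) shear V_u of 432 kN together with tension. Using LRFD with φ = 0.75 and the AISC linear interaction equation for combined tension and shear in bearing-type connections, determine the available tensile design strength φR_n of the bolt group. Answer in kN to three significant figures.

1040 kN

A_b = π·22²/4 = 380.1 mm²; f_rv = 432 × 1000 / (7 × 380.1) = 162.3 MPa.
F'_nt = 1.3 F_nt − (F_nt / φF_nv) f_rv = 1.3·620 − (620/(0.75·469))·162.3 = 519.8 MPa, capped at F_nt → F'_nt = 519.8 MPa.
R_n = F'_nt · A_b · n = 519.8 × 380.1 × 7 / 1000 = 1383 kN.
Design strength φR_n = 0.75 × 1383 = 1040 kN.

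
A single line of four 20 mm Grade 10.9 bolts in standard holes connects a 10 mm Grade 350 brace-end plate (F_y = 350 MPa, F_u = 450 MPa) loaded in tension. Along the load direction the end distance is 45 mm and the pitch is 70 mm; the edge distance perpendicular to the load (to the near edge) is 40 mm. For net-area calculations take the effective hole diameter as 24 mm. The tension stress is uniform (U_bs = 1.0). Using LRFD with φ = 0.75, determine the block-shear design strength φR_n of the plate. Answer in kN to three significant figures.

441 kN

Shear plane L_v = 45 + 3·70 = 255 mm; A_gv = 255 × 10 = 2550 mm².
A_nv = (255 − 3.5·24) × 10 = 1710 mm².
A_nt = (40 − 0.5·24) × 10 = 280 mm².
0.6 F_u A_nv = 461.7 kN; 0.6 F_y A_gv = 535.5 kN → shear rupture governs the shear term.
R_n = 461.7 + 1.0 × 450 × 280 / 1000 = 587.7 kN.
Design strength φR_n = 0.75 × 587.7 = 441 kN.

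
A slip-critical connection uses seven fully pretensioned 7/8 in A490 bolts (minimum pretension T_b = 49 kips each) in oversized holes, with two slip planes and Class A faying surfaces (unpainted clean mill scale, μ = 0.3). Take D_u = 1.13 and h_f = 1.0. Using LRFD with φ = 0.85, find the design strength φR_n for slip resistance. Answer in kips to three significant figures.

198 kips

R_n = μ · D_u · h_f · T_b · n_s · n_b = 0.3 × 1.13 × 1.0 × 49 × 2 × 7 = 232.6 kips.
Design strength φR_n = 0.85 × 232.6 = 198 kips.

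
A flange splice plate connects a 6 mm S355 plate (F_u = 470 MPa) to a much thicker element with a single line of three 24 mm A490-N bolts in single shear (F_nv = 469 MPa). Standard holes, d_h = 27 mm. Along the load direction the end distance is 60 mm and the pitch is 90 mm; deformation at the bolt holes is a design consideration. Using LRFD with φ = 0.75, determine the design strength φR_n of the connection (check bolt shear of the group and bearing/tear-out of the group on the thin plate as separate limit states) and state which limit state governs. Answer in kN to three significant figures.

362 kN (bearing governs)

Bolt shear: A_b = π·24²/4 = 452.4 mm²; R_n = 469 × 452.4 × 3 × 1 / 1000 = 636.5 kN → 0.75 × 636.5 = 477 kN.
Bearing (1.2 l_c t F_u ≤ 2.4 d t F_u): upper limit = 2.4·24·6·470 / 1000 = 162.4 kN.
  Edge l_c = 60 − 27/2 = 46.5 → r_n = 157.4 kN; interior l_c = 90 − 27 = 63 → r_n = 162.4 kN.
  R_n,bearing = 1·157.4 + 2·162.4 = 482.2 kN → 0.75 × 482.2 = 362 kN.
Bearing governs: 362 kN.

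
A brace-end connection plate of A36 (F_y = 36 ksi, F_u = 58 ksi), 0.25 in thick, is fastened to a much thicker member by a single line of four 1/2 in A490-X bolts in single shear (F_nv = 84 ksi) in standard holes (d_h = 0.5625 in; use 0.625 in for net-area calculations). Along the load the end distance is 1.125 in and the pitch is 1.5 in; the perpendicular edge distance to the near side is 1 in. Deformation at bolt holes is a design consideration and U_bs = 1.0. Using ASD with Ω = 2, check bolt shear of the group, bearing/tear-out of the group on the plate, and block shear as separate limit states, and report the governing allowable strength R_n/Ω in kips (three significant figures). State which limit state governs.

19.9 kips (block shear governs)

Bolt shear: A_b = π·0.5²/4 = 0.1963 in²; R_n = 84 × 0.1963 × 4 × 1 = 65.97 kips → 65.97 / 2 = 33 kips.
Bearing: edge l_c = 0.8438, r_n = 14.68 kips; interior l_c = 0.9375, r_n = 16.31 kips; R_n = 14.68 + 3·16.31 = 63.62 kips → 31.8 kips.
Block shear: A_gv = 1.406, A_nv = 0.8594, A_nt = 0.1719 in²; R_n = min(0.6F_uA_nv, 0.6F_yA_gv) + U_bs·F_u·A_nt = 39.88 kips → 19.9 kips.
Block shear governs: 19.9 kips.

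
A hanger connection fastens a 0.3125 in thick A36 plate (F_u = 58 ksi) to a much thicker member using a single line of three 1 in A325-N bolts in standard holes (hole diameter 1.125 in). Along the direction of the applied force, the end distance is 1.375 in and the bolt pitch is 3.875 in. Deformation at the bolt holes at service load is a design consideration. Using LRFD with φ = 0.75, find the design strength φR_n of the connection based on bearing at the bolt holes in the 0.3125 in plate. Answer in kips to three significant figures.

Per bolt r_n = 1.2 l_c t F_u ≤ 2.4 d t F_u; upper limit = 2.4 × 1 × 0.3125 × 58 = 43.5 kips.
Edge bolt: l_c = 1.375 − 1.125/2 = 0.8125 in → 1.2 × 0.8125 × 0.3125 × 58 = 17.67 → r_n = 17.67 kips.
Interior bolts: l_c = 3.875 − 1.125 = 2.75 in → 1.2 × 2.75 × 0.3125 × 58 = 59.81 → r_n = 43.5 kips.
R_n = 1 × 17.67 + 2 × 43.5 = 104.7 kips.
Design strength φR_n = 0.75 × 104.7 = 78.5 kips.

78.5 kips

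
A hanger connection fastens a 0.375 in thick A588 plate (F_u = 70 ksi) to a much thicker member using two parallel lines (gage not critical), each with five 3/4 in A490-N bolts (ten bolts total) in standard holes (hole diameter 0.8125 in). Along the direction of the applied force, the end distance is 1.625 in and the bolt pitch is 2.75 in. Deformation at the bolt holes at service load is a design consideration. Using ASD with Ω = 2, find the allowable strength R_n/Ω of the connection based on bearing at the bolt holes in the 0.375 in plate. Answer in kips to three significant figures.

227 kips

Per bolt r_n = 1.2 l_c t F_u ≤ 2.4 d t F_u; upper limit = 2.4 × 0.75 × 0.375 × 70 = 47.25 kips.
Edge bolt: l_c = 1.625 − 0.8125/2 = 1.219 in → 1.2 × 1.219 × 0.375 × 70 = 38.39 → r_n = 38.39 kips.
Interior bolts: l_c = 2.75 − 0.8125 = 1.938 in → 1.2 × 1.938 × 0.375 × 70 = 61.03 → r_n = 47.25 kips.
R_n = 2 × 38.39 + 8 × 47.25 = 454.8 kips.
Allowable strength R_n/Ω = 454.8 / 2 = 227 kips.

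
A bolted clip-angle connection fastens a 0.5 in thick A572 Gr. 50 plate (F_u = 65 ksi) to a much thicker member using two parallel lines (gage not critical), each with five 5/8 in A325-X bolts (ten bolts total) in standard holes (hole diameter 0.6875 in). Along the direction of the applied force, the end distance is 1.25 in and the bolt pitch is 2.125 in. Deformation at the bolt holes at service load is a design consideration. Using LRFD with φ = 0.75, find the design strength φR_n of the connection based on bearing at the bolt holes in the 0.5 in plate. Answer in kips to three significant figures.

Per bolt r_n = 1.2 l_c t F_u ≤ 2.4 d t F_u; upper limit = 2.4 × 0.625 × 0.5 × 65 = 48.75 kips.
Edge bolt: l_c = 1.25 − 0.6875/2 = 0.9062 in → 1.2 × 0.9062 × 0.5 × 65 = 35.34 → r_n = 35.34 kips.
Interior bolts: l_c = 2.125 − 0.6875 = 1.438 in → 1.2 × 1.438 × 0.5 × 65 = 56.06 → r_n = 48.75 kips.
R_n = 2 × 35.34 + 8 × 48.75 = 460.7 kips.
Design strength φR_n = 0.75 × 460.7 = 346 kips.

346 kips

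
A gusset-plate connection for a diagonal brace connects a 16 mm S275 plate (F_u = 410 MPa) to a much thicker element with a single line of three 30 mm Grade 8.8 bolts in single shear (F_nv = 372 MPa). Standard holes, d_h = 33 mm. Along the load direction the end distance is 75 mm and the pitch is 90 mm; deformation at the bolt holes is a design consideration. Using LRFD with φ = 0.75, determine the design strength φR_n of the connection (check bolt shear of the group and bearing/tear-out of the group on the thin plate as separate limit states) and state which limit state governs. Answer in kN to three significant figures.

592 kN (bolt shear governs)

Bolt shear: A_b = π·30²/4 = 706.9 mm²; R_n = 372 × 706.9 × 3 × 1 / 1000 = 788.9 kN → 0.75 × 788.9 = 592 kN.
Bearing (1.2 l_c t F_u ≤ 2.4 d t F_u): upper limit = 2.4·30·16·410 / 1000 = 472.3 kN.
  Edge l_c = 75 − 33/2 = 58.5 → r_n = 460.5 kN; interior l_c = 90 − 33 = 57 → r_n = 448.7 kN.
  R_n,bearing = 1·460.5 + 2·448.7 = 1358 kN → 0.75 × 1358 = 1020 kN.
Bolt shear governs: 592 kN.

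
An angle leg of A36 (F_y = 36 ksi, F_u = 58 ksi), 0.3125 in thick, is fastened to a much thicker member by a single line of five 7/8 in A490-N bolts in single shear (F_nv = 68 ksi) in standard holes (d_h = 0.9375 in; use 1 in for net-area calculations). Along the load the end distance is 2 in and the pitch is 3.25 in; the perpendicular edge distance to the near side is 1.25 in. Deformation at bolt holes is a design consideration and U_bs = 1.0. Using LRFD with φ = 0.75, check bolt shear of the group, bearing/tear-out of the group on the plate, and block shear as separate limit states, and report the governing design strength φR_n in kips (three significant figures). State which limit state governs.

Bolt shear: A_b = π·0.875²/4 = 0.6013 in²; R_n = 68 × 0.6013 × 5 × 1 = 204.4 kips → 0.75 × 204.4 = 153 kips.
Bearing: edge l_c = 1.531, r_n = 33.3 kips; interior l_c = 2.312, r_n = 38.06 kips; R_n = 33.3 + 4·38.06 = 185.6 kips → 139 kips.
Block shear: A_gv = 4.688, A_nv = 3.281, A_nt = 0.2344 in²; R_n = min(0.6F_uA_nv, 0.6F_yA_gv) + U_bs·F_u·A_nt = 114.8 kips → 86.1 kips.
Block shear governs: 86.1 kips.

86.1 kips (block shear governs)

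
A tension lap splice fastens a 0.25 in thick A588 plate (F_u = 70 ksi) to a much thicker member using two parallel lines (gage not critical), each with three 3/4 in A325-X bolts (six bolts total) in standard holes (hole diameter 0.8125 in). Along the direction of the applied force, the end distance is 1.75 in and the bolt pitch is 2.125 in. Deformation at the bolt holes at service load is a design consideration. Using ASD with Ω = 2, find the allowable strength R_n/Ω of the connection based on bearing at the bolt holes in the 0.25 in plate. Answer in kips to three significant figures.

83.3 kips

Per bolt r_n = 1.2 l_c t F_u ≤ 2.4 d t F_u; upper limit = 2.4 × 0.75 × 0.25 × 70 = 31.5 kips.
Edge bolt: l_c = 1.75 − 0.8125/2 = 1.344 in → 1.2 × 1.344 × 0.25 × 70 = 28.22 → r_n = 28.22 kips.
Interior bolts: l_c = 2.125 − 0.8125 = 1.312 in → 1.2 × 1.312 × 0.25 × 70 = 27.56 → r_n = 27.56 kips.
R_n = 2 × 28.22 + 4 × 27.56 = 166.7 kips.
Allowable strength R_n/Ω = 166.7 / 2 = 83.3 kips.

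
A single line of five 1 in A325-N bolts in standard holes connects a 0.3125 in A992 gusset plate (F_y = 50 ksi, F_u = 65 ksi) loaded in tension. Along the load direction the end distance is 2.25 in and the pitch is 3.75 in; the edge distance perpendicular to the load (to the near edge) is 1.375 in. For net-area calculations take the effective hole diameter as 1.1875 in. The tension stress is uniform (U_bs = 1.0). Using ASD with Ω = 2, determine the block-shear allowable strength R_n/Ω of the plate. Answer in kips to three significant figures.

Shear plane L_v = 2.25 + 4·3.75 = 17.25 in; A_gv = 17.25 × 0.3125 = 5.391 in².
A_nv = (17.25 − 4.5·1.1875) × 0.3125 = 3.721 in².
A_nt = (1.375 − 0.5·1.1875) × 0.3125 = 0.2441 in².
0.6 F_u A_nv = 145.1 kips; 0.6 F_y A_gv = 161.7 kips → shear rupture governs the shear term.
R_n = 145.1 + 1.0 × 65 × 0.2441 = 161 kips.
Allowable strength R_n/Ω = 161 / 2 = 80.5 kips.

80.5 kips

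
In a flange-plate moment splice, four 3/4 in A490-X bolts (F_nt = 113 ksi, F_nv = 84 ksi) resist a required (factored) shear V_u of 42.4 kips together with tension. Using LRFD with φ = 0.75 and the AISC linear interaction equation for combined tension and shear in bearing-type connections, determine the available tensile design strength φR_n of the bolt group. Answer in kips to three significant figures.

A_b = π·0.75²/4 = 0.4418 in²; f_rv = 42.4 / (4 × 0.4418) = 23.99 ksi.
F'_nt = 1.3 F_nt − (F_nt / φF_nv) f_rv = 1.3·113 − (113/(0.75·84))·23.99 = 103.9 ksi, capped at F_nt → F'_nt = 103.9 ksi.
R_n = F'_nt · A_b · n = 103.9 × 0.4418 × 4 = 183.5 kips.
Design strength φR_n = 0.75 × 183.5 = 138 kips.

138 kips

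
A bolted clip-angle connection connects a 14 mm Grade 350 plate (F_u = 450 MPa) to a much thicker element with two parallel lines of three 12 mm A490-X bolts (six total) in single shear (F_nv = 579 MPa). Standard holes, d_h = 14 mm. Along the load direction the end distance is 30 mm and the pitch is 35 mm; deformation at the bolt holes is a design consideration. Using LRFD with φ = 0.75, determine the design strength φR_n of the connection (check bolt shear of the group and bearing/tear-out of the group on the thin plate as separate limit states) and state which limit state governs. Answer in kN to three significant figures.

Bolt shear: A_b = π·12²/4 = 113.1 mm²; R_n = 579 × 113.1 × 6 × 1 / 1000 = 392.9 kN → 0.75 × 392.9 = 295 kN.
Bearing (1.2 l_c t F_u ≤ 2.4 d t F_u): upper limit = 2.4·12·14·450 / 1000 = 181.4 kN.
  Edge l_c = 30 − 14/2 = 23 → r_n = 173.9 kN; interior l_c = 35 − 14 = 21 → r_n = 158.8 kN.
  R_n,bearing = 2·173.9 + 4·158.8 = 982.8 kN → 0.75 × 982.8 = 737 kN.
Bolt shear governs: 295 kN.

295 kN (bolt shear governs)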